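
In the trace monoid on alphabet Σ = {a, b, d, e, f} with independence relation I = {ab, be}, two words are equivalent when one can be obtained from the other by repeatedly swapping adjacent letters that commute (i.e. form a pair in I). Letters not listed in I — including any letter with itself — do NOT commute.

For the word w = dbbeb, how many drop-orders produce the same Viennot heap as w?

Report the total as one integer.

4

0(d) covers ∅
1(b) covers 0:d
2(b) covers 1:b
3(e) covers 0:d
4(b) covers 2:b
floor of heap: 0:d
completions by unplaced set U, small U first (add the entries for U minus each lowest piece of U):
  |U|=1: {3}:1  {4}:1
  |U|=2: {2,4}:1  {3,4}:2
  |U|=3: {1,2,4}:1  {2,3,4}:3
  start at 0(d): 4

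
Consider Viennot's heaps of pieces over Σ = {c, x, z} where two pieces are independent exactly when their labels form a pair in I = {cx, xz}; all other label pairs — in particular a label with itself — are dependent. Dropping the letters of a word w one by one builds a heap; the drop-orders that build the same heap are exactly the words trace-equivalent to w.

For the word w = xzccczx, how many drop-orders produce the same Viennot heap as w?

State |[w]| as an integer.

0(x) covers ∅
1(z) covers ∅
2(c) covers 1:z
3(c) covers 2:c
4(c) covers 3:c
5(z) covers 4:c
6(x) covers 0:x
floor of heap: 0:x, 1:z
completions by unplaced set U, small U first (add the entries for U minus each lowest piece of U):
  |U|=1: {5}:1  {6}:1
  |U|=2: {0,6}:1  {4,5}:1  {5,6}:2
  |U|=3: {0,5,6}:3  {3,4,5}:1  {4,5,6}:3
  |U|=4: {0,4,5,6}:6  {2,3,4,5}:1  {3,4,5,6}:4
  |U|=5: {0,3,4,5,6}:10  {1,2,3,4,5}:1  {2,3,4,5,6}:5
  start at 0(x): 6
  start at 1(z): 15
sum over floor = 21

21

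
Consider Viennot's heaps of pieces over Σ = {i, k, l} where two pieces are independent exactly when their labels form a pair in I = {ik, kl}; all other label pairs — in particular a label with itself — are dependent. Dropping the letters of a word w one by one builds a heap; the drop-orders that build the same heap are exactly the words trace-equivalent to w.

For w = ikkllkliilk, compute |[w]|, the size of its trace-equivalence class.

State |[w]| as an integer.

330

piece 0:i — minimal
piece 1:k — minimal
piece 2:k rests on {1:k}
piece 3:l rests on {0:i}
piece 4:l rests on {3:l}
piece 5:k rests on {2:k}
piece 6:l rests on {4:l}
piece 7:i rests on {6:l}
piece 8:i rests on {7:i}
piece 9:l rests on {8:i}
piece 10:k rests on {5:k}
minimal pieces: {0:i, 1:k}
ways to finish when only these pieces remain (= sum over removing one remaining piece with nothing left below it):
  1 left: {9}→1  {10}→1
  2 left: {5,10}→1  {8,9}→1  {9,10}→2
  3 left: {2,5,10}→1  {5,9,10}→3  {7,8,9}→1  {8,9,10}→3
  4 left: {1,2,5,10}→1  {2,5,9,10}→4  {5,8,9,10}→6  {6,7,8,9}→1  {7,8,9,10}→4
  5 left: {1,2,5,9,10}→5  {2,5,8,9,10}→10  {4,6,7,8,9}→1  {5,7,8,9,10}→10  {6,7,8,9,10}→5
  6 left: {1,2,5,8,9,10}→15  {2,5,7,8,9,10}→20  {3,4,6,7,8,9}→1  {4,6,7,8,9,10}→6  {5,6,7,8,9,10}→15
  7 left: {0,3,4,6,7,8,9}→1  {1,2,5,7,8,9,10}→35  {2,5,6,7,8,9,10}→35  {3,4,6,7,8,9,10}→7  {4,5,6,7,8,9,10}→21
  8 left: {0,3,4,6,7,8,9,10}→8  {1,2,5,6,7,8,9,10}→70  {2,4,5,6,7,8,9,10}→56  {3,4,5,6,7,8,9,10}→28
  9 left: {0,3,4,5,6,7,8,9,10}→36  {1,2,4,5,6,7,8,9,10}→126  {2,3,4,5,6,7,8,9,10}→84
  placing 0:i first → 210 extensions
  placing 1:k first → 120 extensions
total linear extensions = 330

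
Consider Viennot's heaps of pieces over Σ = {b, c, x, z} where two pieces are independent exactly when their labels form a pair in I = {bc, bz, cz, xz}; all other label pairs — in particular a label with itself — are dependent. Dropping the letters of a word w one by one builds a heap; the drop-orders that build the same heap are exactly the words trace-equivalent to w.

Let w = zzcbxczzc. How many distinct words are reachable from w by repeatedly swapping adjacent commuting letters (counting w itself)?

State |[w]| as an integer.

0(z) covers ∅
1(z) covers 0:z
2(c) covers ∅
3(b) covers ∅
4(x) covers 2:c, 3:b
5(c) covers 4:x
6(z) covers 1:z
7(z) covers 6:z
8(c) covers 5:c
floor of heap: 0:z, 2:c, 3:b
completions by unplaced set U, small U first (add the entries for U minus each lowest piece of U):
  |U|=1: {7}:1  {8}:1
  |U|=2: {5,8}:1  {6,7}:1  {7,8}:2
  |U|=3: {1,6,7}:1  {4,5,8}:1  {5,7,8}:3  {6,7,8}:3
  |U|=4: {0,1,6,7}:1  {1,6,7,8}:4  {2,4,5,8}:1  {3,4,5,8}:1  {4,5,7,8}:4  {5,6,7,8}:6
  |U|=5: {0,1,6,7,8}:5  {1,5,6,7,8}:10  {2,3,4,5,8}:2  {2,4,5,7,8}:5  {3,4,5,7,8}:5  {4,5,6,7,8}:10
  |U|=6: {0,1,5,6,7,8}:15  {1,4,5,6,7,8}:20  {2,3,4,5,7,8}:12  {2,4,5,6,7,8}:15  {3,4,5,6,7,8}:15
  |U|=7: {0,1,4,5,6,7,8}:35  {1,2,4,5,6,7,8}:35  {1,3,4,5,6,7,8}:35  {2,3,4,5,6,7,8}:42
  start at 0(z): 112
  start at 2(c): 70
  start at 3(b): 70
sum over floor = 252

252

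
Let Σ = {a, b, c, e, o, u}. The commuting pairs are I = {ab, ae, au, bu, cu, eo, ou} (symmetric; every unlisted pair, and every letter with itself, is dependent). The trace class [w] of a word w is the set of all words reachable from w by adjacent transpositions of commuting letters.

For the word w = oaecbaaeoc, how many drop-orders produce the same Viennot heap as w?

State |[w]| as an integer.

27

0(o) covers ∅
1(a) covers 0:o
2(e) covers ∅
3(c) covers 1:a, 2:e
4(b) covers 3:c
5(a) covers 3:c
6(a) covers 5:a
7(e) covers 4:b
8(o) covers 4:b, 6:a
9(c) covers 7:e, 8:o
floor of heap: 0:o, 2:e
completions by unplaced set U, small U first (add the entries for U minus each lowest piece of U):
  |U|=1: {9}:1
  |U|=2: {7,9}:1  {8,9}:1
  |U|=3: {6,8,9}:1  {7,8,9}:2
  |U|=4: {4,7,8,9}:2  {5,6,8,9}:1  {6,7,8,9}:3
  |U|=5: {4,6,7,8,9}:5  {5,6,7,8,9}:4
  |U|=6: {4,5,6,7,8,9}:9
  |U|=7: {3,4,5,6,7,8,9}:9
  |U|=8: {1,3,4,5,6,7,8,9}:9  {2,3,4,5,6,7,8,9}:9
  start at 0(o): 18
  start at 2(e): 9
sum over floor = 27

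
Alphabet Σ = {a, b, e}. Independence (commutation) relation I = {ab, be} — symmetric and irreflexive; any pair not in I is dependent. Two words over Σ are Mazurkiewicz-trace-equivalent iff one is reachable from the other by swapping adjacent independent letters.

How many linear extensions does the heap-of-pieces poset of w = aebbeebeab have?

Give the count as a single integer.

drop 0:a onto floor
drop 1:e onto {0:a}
drop 2:b onto floor
drop 3:b onto {2:b}
drop 4:e onto {1:e}
drop 5:e onto {4:e}
drop 6:b onto {3:b}
drop 7:e onto {5:e}
drop 8:a onto {7:e}
drop 9:b onto {6:b}
ground layer = {0:a, 2:b}
drop-orders for the pieces not yet dropped (sum over which currently-grounded one goes next):
  1 to go: {8} 1  {9} 1
  2 to go: {6,9} 1  {7,8} 1  {8,9} 2
  3 to go: {3,6,9} 1  {5,7,8} 1  {6,8,9} 3  {7,8,9} 3
  4 to go: {2,3,6,9} 1  {3,6,8,9} 4  {4,5,7,8} 1  {5,7,8,9} 4  {6,7,8,9} 6
  5 to go: {1,4,5,7,8} 1  {2,3,6,8,9} 5  {3,6,7,8,9} 10  {4,5,7,8,9} 5  {5,6,7,8,9} 10
  6 to go: {0,1,4,5,7,8} 1  {1,4,5,7,8,9} 6  {2,3,6,7,8,9} 15  {3,5,6,7,8,9} 20  {4,5,6,7,8,9} 15
  7 to go: {0,1,4,5,7,8,9} 7  {1,4,5,6,7,8,9} 21  {2,3,5,6,7,8,9} 35  {3,4,5,6,7,8,9} 35
  8 to go: {0,1,4,5,6,7,8,9} 28  {1,3,4,5,6,7,8,9} 56  {2,3,4,5,6,7,8,9} 70
  if 0:a drops first: 126 orders
  if 2:b drops first: 84 orders
heap linearizations: 210

210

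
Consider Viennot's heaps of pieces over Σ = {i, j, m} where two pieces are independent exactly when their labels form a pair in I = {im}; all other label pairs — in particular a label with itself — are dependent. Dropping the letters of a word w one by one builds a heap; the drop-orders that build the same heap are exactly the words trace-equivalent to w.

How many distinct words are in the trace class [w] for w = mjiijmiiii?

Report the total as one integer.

piece 0:m — minimal
piece 1:j rests on {0:m}
piece 2:i rests on {1:j}
piece 3:i rests on {2:i}
piece 4:j rests on {3:i}
piece 5:m rests on {4:j}
piece 6:i rests on {4:j}
piece 7:i rests on {6:i}
piece 8:i rests on {7:i}
piece 9:i rests on {8:i}
minimal pieces: {0:m}
ways to finish when only these pieces remain (= sum over removing one remaining piece with nothing left below it):
  1 left: {5}→1  {9}→1
  2 left: {5,9}→2  {8,9}→1
  3 left: {5,8,9}→3  {7,8,9}→1
  4 left: {5,7,8,9}→4  {6,7,8,9}→1
  5 left: {5,6,7,8,9}→5
  6 left: {4,5,6,7,8,9}→5
  7 left: {3,4,5,6,7,8,9}→5
  8 left: {2,3,4,5,6,7,8,9}→5
  placing 0:m first → 5 extensions

5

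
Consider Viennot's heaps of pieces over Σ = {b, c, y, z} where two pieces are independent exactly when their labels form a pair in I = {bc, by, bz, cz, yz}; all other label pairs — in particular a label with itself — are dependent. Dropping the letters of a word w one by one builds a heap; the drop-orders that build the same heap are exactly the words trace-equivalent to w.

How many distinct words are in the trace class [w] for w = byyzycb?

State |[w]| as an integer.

#0=b has no predecessor
#1=y has no predecessor
#2=y depends on [1:y]
#3=z has no predecessor
#4=y depends on [2:y]
#5=c depends on [4:y]
#6=b depends on [0:b]
sources: [0:b, 1:y, 3:z]
N(rest) = Σ N(rest − s) over sources s of rest; N(one piece) = 1:
  size 1 → [3]=1  [5]=1  [6]=1
  size 2 → [0,6]=1  [3,5]=2  [3,6]=2  [4,5]=1  [5,6]=2
  size 3 → [0,3,6]=3  [0,5,6]=3  [2,4,5]=1  [3,4,5]=3  [3,5,6]=6  [4,5,6]=3
  size 4 → [0,3,5,6]=12  [0,4,5,6]=6  [1,2,4,5]=1  [2,3,4,5]=4  [2,4,5,6]=4  [3,4,5,6]=12
  size 5 → [0,2,4,5,6]=10  [0,3,4,5,6]=30  [1,2,3,4,5]=5  [1,2,4,5,6]=5  [2,3,4,5,6]=20
  first=0(b) contributes 30
  first=1(y) contributes 60
  first=3(z) contributes 15
|[w]| = 105

105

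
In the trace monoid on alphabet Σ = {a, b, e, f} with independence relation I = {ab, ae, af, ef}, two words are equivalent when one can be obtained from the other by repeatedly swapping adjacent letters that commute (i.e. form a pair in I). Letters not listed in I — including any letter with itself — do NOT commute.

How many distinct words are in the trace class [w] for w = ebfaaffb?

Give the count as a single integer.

28

#0=e has no predecessor
#1=b depends on [0:e]
#2=f depends on [1:b]
#3=a has no predecessor
#4=a depends on [3:a]
#5=f depends on [2:f]
#6=f depends on [5:f]
#7=b depends on [6:f]
sources: [0:e, 3:a]
N(rest) = Σ N(rest − s) over sources s of rest; N(one piece) = 1:
  size 1 → [4]=1  [7]=1
  size 2 → [3,4]=1  [4,7]=2  [6,7]=1
  size 3 → [3,4,7]=3  [4,6,7]=3  [5,6,7]=1
  size 4 → [2,5,6,7]=1  [3,4,6,7]=6  [4,5,6,7]=4
  size 5 → [1,2,5,6,7]=1  [2,4,5,6,7]=5  [3,4,5,6,7]=10
  size 6 → [0,1,2,5,6,7]=1  [1,2,4,5,6,7]=6  [2,3,4,5,6,7]=15
  first=0(e) contributes 21
  first=3(a) contributes 7
|[w]| = 28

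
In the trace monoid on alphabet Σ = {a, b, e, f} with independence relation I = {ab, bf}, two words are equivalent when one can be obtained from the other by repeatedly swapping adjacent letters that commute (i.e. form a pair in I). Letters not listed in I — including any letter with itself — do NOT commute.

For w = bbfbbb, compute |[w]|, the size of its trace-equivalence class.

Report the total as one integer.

6

piece 0:b — minimal
piece 1:b rests on {0:b}
piece 2:f — minimal
piece 3:b rests on {1:b}
piece 4:b rests on {3:b}
piece 5:b rests on {4:b}
minimal pieces: {0:b, 2:f}
ways to finish when only these pieces remain (= sum over removing one remaining piece with nothing left below it):
  1 left: {2}→1  {5}→1
  2 left: {2,5}→2  {4,5}→1
  3 left: {2,4,5}→3  {3,4,5}→1
  4 left: {1,3,4,5}→1  {2,3,4,5}→4
  placing 0:b first → 5 extensions
  placing 2:f first → 1 extensions
total linear extensions = 6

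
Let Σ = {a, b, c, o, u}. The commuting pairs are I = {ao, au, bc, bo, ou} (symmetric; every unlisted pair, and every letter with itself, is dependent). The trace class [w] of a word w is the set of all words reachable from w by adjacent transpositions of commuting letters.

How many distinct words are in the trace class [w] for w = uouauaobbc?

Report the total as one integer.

drop 0:u onto floor
drop 1:o onto floor
drop 2:u onto {0:u}
drop 3:a onto floor
drop 4:u onto {2:u}
drop 5:a onto {3:a}
drop 6:o onto {1:o}
drop 7:b onto {4:u, 5:a}
drop 8:b onto {7:b}
drop 9:c onto {4:u, 5:a, 6:o}
ground layer = {0:u, 1:o, 3:a}
drop-orders for the pieces not yet dropped (sum over which currently-grounded one goes next):
  1 to go: {8} 1  {9} 1
  2 to go: {6,9} 1  {7,8} 1  {8,9} 2
  3 to go: {1,6,9} 1  {6,8,9} 3  {7,8,9} 3
  4 to go: {1,6,8,9} 4  {4,7,8,9} 3  {5,7,8,9} 3  {6,7,8,9} 6
  5 to go: {1,6,7,8,9} 10  {2,4,7,8,9} 3  {3,5,7,8,9} 3  {4,5,7,8,9} 6  {4,6,7,8,9} 9  {5,6,7,8,9} 9
  6 to go: {0,2,4,7,8,9} 3  {1,4,6,7,8,9} 19  {1,5,6,7,8,9} 19  {2,4,5,7,8,9} 9  {2,4,6,7,8,9} 12  {3,4,5,7,8,9} 9  {3,5,6,7,8,9} 12  {4,5,6,7,8,9} 24
  7 to go: {0,2,4,5,7,8,9} 12  {0,2,4,6,7,8,9} 15  {1,2,4,6,7,8,9} 31  {1,3,5,6,7,8,9} 31  {1,4,5,6,7,8,9} 62  {2,3,4,5,7,8,9} 18  {2,4,5,6,7,8,9} 45  {3,4,5,6,7,8,9} 45
  8 to go: {0,1,2,4,6,7,8,9} 46  {0,2,3,4,5,7,8,9} 30  {0,2,4,5,6,7,8,9} 72  {1,2,4,5,6,7,8,9} 138  {1,3,4,5,6,7,8,9} 138  {2,3,4,5,6,7,8,9} 108
  if 0:u drops first: 384 orders
  if 1:o drops first: 210 orders
  if 3:a drops first: 256 orders
heap linearizations: 850

850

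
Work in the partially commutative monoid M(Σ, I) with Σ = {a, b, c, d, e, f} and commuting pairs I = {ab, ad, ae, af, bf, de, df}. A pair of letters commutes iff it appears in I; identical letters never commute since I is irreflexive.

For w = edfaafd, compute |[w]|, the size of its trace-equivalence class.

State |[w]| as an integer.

drop 0:e onto floor
drop 1:d onto floor
drop 2:f onto {0:e}
drop 3:a onto floor
drop 4:a onto {3:a}
drop 5:f onto {2:f}
drop 6:d onto {1:d}
ground layer = {0:e, 1:d, 3:a}
drop-orders for the pieces not yet dropped (sum over which currently-grounded one goes next):
  1 to go: {4} 1  {5} 1  {6} 1
  2 to go: {1,6} 1  {2,5} 1  {3,4} 1  {4,5} 2  {4,6} 2  {5,6} 2
  3 to go: {0,2,5} 1  {1,4,6} 3  {1,5,6} 3  {2,4,5} 3  {2,5,6} 3  {3,4,5} 3  {3,4,6} 3  {4,5,6} 6
  4 to go: {0,2,4,5} 4  {0,2,5,6} 4  {1,2,5,6} 6  {1,3,4,6} 6  {1,4,5,6} 12  {2,3,4,5} 6  {2,4,5,6} 12  {3,4,5,6} 12
  5 to go: {0,1,2,5,6} 10  {0,2,3,4,5} 10  {0,2,4,5,6} 20  {1,2,4,5,6} 30  {1,3,4,5,6} 30  {2,3,4,5,6} 30
  if 0:e drops first: 90 orders
  if 1:d drops first: 60 orders
  if 3:a drops first: 60 orders
heap linearizations: 210

210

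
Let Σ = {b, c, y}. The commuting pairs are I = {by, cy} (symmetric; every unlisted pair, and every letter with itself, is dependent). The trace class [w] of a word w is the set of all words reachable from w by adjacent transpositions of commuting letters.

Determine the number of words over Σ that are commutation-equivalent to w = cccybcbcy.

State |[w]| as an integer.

#0=c has no predecessor
#1=c depends on [0:c]
#2=c depends on [1:c]
#3=y has no predecessor
#4=b depends on [2:c]
#5=c depends on [4:b]
#6=b depends on [5:c]
#7=c depends on [6:b]
#8=y depends on [3:y]
sources: [0:c, 3:y]
N(rest) = Σ N(rest − s) over sources s of rest; N(one piece) = 1:
  size 1 → [7]=1  [8]=1
  size 2 → [3,8]=1  [6,7]=1  [7,8]=2
  size 3 → [3,7,8]=3  [5,6,7]=1  [6,7,8]=3
  size 4 → [3,6,7,8]=6  [4,5,6,7]=1  [5,6,7,8]=4
  size 5 → [2,4,5,6,7]=1  [3,5,6,7,8]=10  [4,5,6,7,8]=5
  size 6 → [1,2,4,5,6,7]=1  [2,4,5,6,7,8]=6  [3,4,5,6,7,8]=15
  size 7 → [0,1,2,4,5,6,7]=1  [1,2,4,5,6,7,8]=7  [2,3,4,5,6,7,8]=21
  first=0(c) contributes 28
  first=3(y) contributes 8
|[w]| = 36

36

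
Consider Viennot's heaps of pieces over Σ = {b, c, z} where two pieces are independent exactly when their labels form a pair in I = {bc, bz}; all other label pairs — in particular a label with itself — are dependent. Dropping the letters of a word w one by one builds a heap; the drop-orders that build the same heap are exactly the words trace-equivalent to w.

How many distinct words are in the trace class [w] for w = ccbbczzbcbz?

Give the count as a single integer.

piece 0:c — minimal
piece 1:c rests on {0:c}
piece 2:b — minimal
piece 3:b rests on {2:b}
piece 4:c rests on {1:c}
piece 5:z rests on {4:c}
piece 6:z rests on {5:z}
piece 7:b rests on {3:b}
piece 8:c rests on {6:z}
piece 9:b rests on {7:b}
piece 10:z rests on {8:c}
minimal pieces: {0:c, 2:b}
ways to finish when only these pieces remain (= sum over removing one remaining piece with nothing left below it):
  1 left: {9}→1  {10}→1
  2 left: {7,9}→1  {8,10}→1  {9,10}→2
  3 left: {3,7,9}→1  {6,8,10}→1  {7,9,10}→3  {8,9,10}→3
  4 left: {2,3,7,9}→1  {3,7,9,10}→4  {5,6,8,10}→1  {6,8,9,10}→4  {7,8,9,10}→6
  5 left: {2,3,7,9,10}→5  {3,7,8,9,10}→10  {4,5,6,8,10}→1  {5,6,8,9,10}→5  {6,7,8,9,10}→10
  6 left: {1,4,5,6,8,10}→1  {2,3,7,8,9,10}→15  {3,6,7,8,9,10}→20  {4,5,6,8,9,10}→6  {5,6,7,8,9,10}→15
  7 left: {0,1,4,5,6,8,10}→1  {1,4,5,6,8,9,10}→7  {2,3,6,7,8,9,10}→35  {3,5,6,7,8,9,10}→35  {4,5,6,7,8,9,10}→21
  8 left: {0,1,4,5,6,8,9,10}→8  {1,4,5,6,7,8,9,10}→28  {2,3,5,6,7,8,9,10}→70  {3,4,5,6,7,8,9,10}→56
  9 left: {0,1,4,5,6,7,8,9,10}→36  {1,3,4,5,6,7,8,9,10}→84  {2,3,4,5,6,7,8,9,10}→126
  placing 0:c first → 210 extensions
  placing 2:b first → 120 extensions
total linear extensions = 330

330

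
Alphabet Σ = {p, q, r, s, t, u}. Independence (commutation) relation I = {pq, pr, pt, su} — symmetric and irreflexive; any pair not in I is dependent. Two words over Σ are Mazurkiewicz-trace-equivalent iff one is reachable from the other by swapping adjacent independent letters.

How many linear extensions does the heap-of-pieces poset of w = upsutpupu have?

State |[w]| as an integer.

4

drop 0:u onto floor
drop 1:p onto {0:u}
drop 2:s onto {1:p}
drop 3:u onto {1:p}
drop 4:t onto {2:s, 3:u}
drop 5:p onto {2:s, 3:u}
drop 6:u onto {4:t, 5:p}
drop 7:p onto {6:u}
drop 8:u onto {7:p}
ground layer = {0:u}
drop-orders for the pieces not yet dropped (sum over which currently-grounded one goes next):
  1 to go: {8} 1
  2 to go: {7,8} 1
  3 to go: {6,7,8} 1
  4 to go: {4,6,7,8} 1  {5,6,7,8} 1
  5 to go: {4,5,6,7,8} 2
  6 to go: {2,4,5,6,7,8} 2  {3,4,5,6,7,8} 2
  7 to go: {2,3,4,5,6,7,8} 4
  if 0:u drops first: 4 orders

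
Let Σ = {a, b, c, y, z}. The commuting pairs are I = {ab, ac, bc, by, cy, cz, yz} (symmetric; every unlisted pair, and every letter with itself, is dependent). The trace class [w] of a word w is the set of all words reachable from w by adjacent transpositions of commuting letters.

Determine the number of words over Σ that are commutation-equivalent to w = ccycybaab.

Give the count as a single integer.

1260

drop 0:c onto floor
drop 1:c onto {0:c}
drop 2:y onto floor
drop 3:c onto {1:c}
drop 4:y onto {2:y}
drop 5:b onto floor
drop 6:a onto {4:y}
drop 7:a onto {6:a}
drop 8:b onto {5:b}
ground layer = {0:c, 2:y, 5:b}
drop-orders for the pieces not yet dropped (sum over which currently-grounded one goes next):
  1 to go: {3} 1  {7} 1  {8} 1
  2 to go: {1,3} 1  {3,7} 2  {3,8} 2  {5,8} 1  {6,7} 1  {7,8} 2
  3 to go: {0,1,3} 1  {1,3,7} 3  {1,3,8} 3  {3,5,8} 3  {3,6,7} 3  {3,7,8} 6  {4,6,7} 1  {5,7,8} 3  {6,7,8} 3
  4 to go: {0,1,3,7} 4  {0,1,3,8} 4  {1,3,5,8} 6  {1,3,6,7} 6  {1,3,7,8} 12  {2,4,6,7} 1  {3,4,6,7} 4  {3,5,7,8} 12  {3,6,7,8} 12  {4,6,7,8} 4  {5,6,7,8} 6
  5 to go: {0,1,3,5,8} 10  {0,1,3,6,7} 10  {0,1,3,7,8} 20  {1,3,4,6,7} 10  {1,3,5,7,8} 30  {1,3,6,7,8} 30  {2,3,4,6,7} 5  {2,4,6,7,8} 5  {3,4,6,7,8} 20  {3,5,6,7,8} 30  {4,5,6,7,8} 10
  6 to go: {0,1,3,4,6,7} 20  {0,1,3,5,7,8} 60  {0,1,3,6,7,8} 60  {1,2,3,4,6,7} 15  {1,3,4,6,7,8} 60  {1,3,5,6,7,8} 90  {2,3,4,6,7,8} 30  {2,4,5,6,7,8} 15  {3,4,5,6,7,8} 60
  7 to go: {0,1,2,3,4,6,7} 35  {0,1,3,4,6,7,8} 140  {0,1,3,5,6,7,8} 210  {1,2,3,4,6,7,8} 105  {1,3,4,5,6,7,8} 210  {2,3,4,5,6,7,8} 105
  if 0:c drops first: 420 orders
  if 2:y drops first: 560 orders
  if 5:b drops first: 280 orders
heap linearizations: 1260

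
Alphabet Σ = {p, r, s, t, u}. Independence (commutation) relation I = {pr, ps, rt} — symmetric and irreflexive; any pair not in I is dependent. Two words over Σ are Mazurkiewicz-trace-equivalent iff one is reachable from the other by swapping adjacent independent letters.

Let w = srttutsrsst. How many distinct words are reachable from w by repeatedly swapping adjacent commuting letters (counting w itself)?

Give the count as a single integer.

3

piece 0:s — minimal
piece 1:r rests on {0:s}
piece 2:t rests on {0:s}
piece 3:t rests on {2:t}
piece 4:u rests on {1:r, 3:t}
piece 5:t rests on {4:u}
piece 6:s rests on {5:t}
piece 7:r rests on {6:s}
piece 8:s rests on {7:r}
piece 9:s rests on {8:s}
piece 10:t rests on {9:s}
minimal pieces: {0:s}
ways to finish when only these pieces remain (= sum over removing one remaining piece with nothing left below it):
  1 left: {10}→1
  2 left: {9,10}→1
  3 left: {8,9,10}→1
  4 left: {7,8,9,10}→1
  5 left: {6,7,8,9,10}→1
  6 left: {5,6,7,8,9,10}→1
  7 left: {4,5,6,7,8,9,10}→1
  8 left: {1,4,5,6,7,8,9,10}→1  {3,4,5,6,7,8,9,10}→1
  9 left: {1,3,4,5,6,7,8,9,10}→2  {2,3,4,5,6,7,8,9,10}→1
  placing 0:s first → 3 extensions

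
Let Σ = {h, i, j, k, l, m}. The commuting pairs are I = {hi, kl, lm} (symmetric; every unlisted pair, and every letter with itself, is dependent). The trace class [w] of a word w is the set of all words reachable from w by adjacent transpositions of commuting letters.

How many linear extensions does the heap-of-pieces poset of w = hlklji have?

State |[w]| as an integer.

3

0(h) covers ∅
1(l) covers 0:h
2(k) covers 0:h
3(l) covers 1:l
4(j) covers 2:k, 3:l
5(i) covers 4:j
floor of heap: 0:h
completions by unplaced set U, small U first (add the entries for U minus each lowest piece of U):
  |U|=1: {5}:1
  |U|=2: {4,5}:1
  |U|=3: {2,4,5}:1  {3,4,5}:1
  |U|=4: {1,3,4,5}:1  {2,3,4,5}:2
  start at 0(h): 3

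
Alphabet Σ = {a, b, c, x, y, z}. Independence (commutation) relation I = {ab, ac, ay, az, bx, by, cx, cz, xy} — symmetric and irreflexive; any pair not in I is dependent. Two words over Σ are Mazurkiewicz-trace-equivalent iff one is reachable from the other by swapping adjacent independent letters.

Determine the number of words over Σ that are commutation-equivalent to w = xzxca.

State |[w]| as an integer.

#0=x has no predecessor
#1=z depends on [0:x]
#2=x depends on [1:z]
#3=c has no predecessor
#4=a depends on [2:x]
sources: [0:x, 3:c]
N(rest) = Σ N(rest − s) over sources s of rest; N(one piece) = 1:
  size 1 → [3]=1  [4]=1
  size 2 → [2,4]=1  [3,4]=2
  size 3 → [1,2,4]=1  [2,3,4]=3
  first=0(x) contributes 4
  first=3(c) contributes 1
|[w]| = 5

5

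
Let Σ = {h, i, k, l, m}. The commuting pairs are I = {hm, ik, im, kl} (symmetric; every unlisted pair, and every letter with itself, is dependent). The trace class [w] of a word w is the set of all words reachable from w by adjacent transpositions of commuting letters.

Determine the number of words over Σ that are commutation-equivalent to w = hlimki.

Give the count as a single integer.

drop 0:h onto floor
drop 1:l onto {0:h}
drop 2:i onto {1:l}
drop 3:m onto {1:l}
drop 4:k onto {3:m}
drop 5:i onto {2:i}
ground layer = {0:h}
drop-orders for the pieces not yet dropped (sum over which currently-grounded one goes next):
  1 to go: {4} 1  {5} 1
  2 to go: {2,5} 1  {3,4} 1  {4,5} 2
  3 to go: {2,4,5} 3  {3,4,5} 3
  4 to go: {2,3,4,5} 6
  if 0:h drops first: 6 orders

6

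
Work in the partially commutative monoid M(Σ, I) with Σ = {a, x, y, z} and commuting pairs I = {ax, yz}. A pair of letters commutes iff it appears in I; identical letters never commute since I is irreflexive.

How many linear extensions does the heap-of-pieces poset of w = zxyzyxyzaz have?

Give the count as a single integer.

drop 0:z onto floor
drop 1:x onto {0:z}
drop 2:y onto {1:x}
drop 3:z onto {1:x}
drop 4:y onto {2:y}
drop 5:x onto {3:z, 4:y}
drop 6:y onto {5:x}
drop 7:z onto {5:x}
drop 8:a onto {6:y, 7:z}
drop 9:z onto {8:a}
ground layer = {0:z}
drop-orders for the pieces not yet dropped (sum over which currently-grounded one goes next):
  1 to go: {9} 1
  2 to go: {8,9} 1
  3 to go: {6,8,9} 1  {7,8,9} 1
  4 to go: {6,7,8,9} 2
  5 to go: {5,6,7,8,9} 2
  6 to go: {3,5,6,7,8,9} 2  {4,5,6,7,8,9} 2
  7 to go: {2,4,5,6,7,8,9} 2  {3,4,5,6,7,8,9} 4
  8 to go: {2,3,4,5,6,7,8,9} 6
  if 0:z drops first: 6 orders

6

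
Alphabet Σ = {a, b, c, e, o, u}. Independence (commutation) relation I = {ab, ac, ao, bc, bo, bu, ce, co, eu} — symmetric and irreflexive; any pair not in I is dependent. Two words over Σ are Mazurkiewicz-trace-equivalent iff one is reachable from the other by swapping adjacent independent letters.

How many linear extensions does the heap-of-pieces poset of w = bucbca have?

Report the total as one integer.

45

#0=b has no predecessor
#1=u has no predecessor
#2=c depends on [1:u]
#3=b depends on [0:b]
#4=c depends on [2:c]
#5=a depends on [1:u]
sources: [0:b, 1:u]
N(rest) = Σ N(rest − s) over sources s of rest; N(one piece) = 1:
  size 1 → [3]=1  [4]=1  [5]=1
  size 2 → [0,3]=1  [2,4]=1  [3,4]=2  [3,5]=2  [4,5]=2
  size 3 → [0,3,4]=3  [0,3,5]=3  [2,3,4]=3  [2,4,5]=3  [3,4,5]=6
  size 4 → [0,2,3,4]=6  [0,3,4,5]=12  [1,2,4,5]=3  [2,3,4,5]=12
  first=0(b) contributes 15
  first=1(u) contributes 30
|[w]| = 45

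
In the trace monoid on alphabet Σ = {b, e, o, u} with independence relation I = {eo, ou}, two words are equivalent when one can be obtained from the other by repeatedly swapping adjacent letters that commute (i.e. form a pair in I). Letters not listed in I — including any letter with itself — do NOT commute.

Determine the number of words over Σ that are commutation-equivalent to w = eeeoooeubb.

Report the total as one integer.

56

piece 0:e — minimal
piece 1:e rests on {0:e}
piece 2:e rests on {1:e}
piece 3:o — minimal
piece 4:o rests on {3:o}
piece 5:o rests on {4:o}
piece 6:e rests on {2:e}
piece 7:u rests on {6:e}
piece 8:b rests on {5:o, 7:u}
piece 9:b rests on {8:b}
minimal pieces: {0:e, 3:o}
ways to finish when only these pieces remain (= sum over removing one remaining piece with nothing left below it):
  1 left: {9}→1
  2 left: {8,9}→1
  3 left: {5,8,9}→1  {7,8,9}→1
  4 left: {4,5,8,9}→1  {5,7,8,9}→2  {6,7,8,9}→1
  5 left: {2,6,7,8,9}→1  {3,4,5,8,9}→1  {4,5,7,8,9}→3  {5,6,7,8,9}→3
  6 left: {1,2,6,7,8,9}→1  {2,5,6,7,8,9}→4  {3,4,5,7,8,9}→4  {4,5,6,7,8,9}→6
  7 left: {0,1,2,6,7,8,9}→1  {1,2,5,6,7,8,9}→5  {2,4,5,6,7,8,9}→10  {3,4,5,6,7,8,9}→10
  8 left: {0,1,2,5,6,7,8,9}→6  {1,2,4,5,6,7,8,9}→15  {2,3,4,5,6,7,8,9}→20
  placing 0:e first → 35 extensions
  placing 3:o first → 21 extensions
total linear extensions = 56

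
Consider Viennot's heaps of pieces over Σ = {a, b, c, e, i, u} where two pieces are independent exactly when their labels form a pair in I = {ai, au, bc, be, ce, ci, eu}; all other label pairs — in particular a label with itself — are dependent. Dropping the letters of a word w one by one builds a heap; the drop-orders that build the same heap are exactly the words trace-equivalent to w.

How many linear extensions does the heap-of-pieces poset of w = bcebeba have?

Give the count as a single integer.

60

0(b) covers ∅
1(c) covers ∅
2(e) covers ∅
3(b) covers 0:b
4(e) covers 2:e
5(b) covers 3:b
6(a) covers 1:c, 4:e, 5:b
floor of heap: 0:b, 1:c, 2:e
completions by unplaced set U, small U first (add the entries for U minus each lowest piece of U):
  |U|=1: {6}:1
  |U|=2: {1,6}:1  {4,6}:1  {5,6}:1
  |U|=3: {1,4,6}:2  {1,5,6}:2  {2,4,6}:1  {3,5,6}:1  {4,5,6}:2
  |U|=4: {0,3,5,6}:1  {1,2,4,6}:3  {1,3,5,6}:3  {1,4,5,6}:6  {2,4,5,6}:3  {3,4,5,6}:3
  |U|=5: {0,1,3,5,6}:4  {0,3,4,5,6}:4  {1,2,4,5,6}:12  {1,3,4,5,6}:12  {2,3,4,5,6}:6
  start at 0(b): 30
  start at 1(c): 10
  start at 2(e): 20
sum over floor = 60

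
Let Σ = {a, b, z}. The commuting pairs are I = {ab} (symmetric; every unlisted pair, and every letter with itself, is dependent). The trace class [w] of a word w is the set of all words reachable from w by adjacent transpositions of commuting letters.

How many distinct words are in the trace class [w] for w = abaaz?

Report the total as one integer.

4

0(a) covers ∅
1(b) covers ∅
2(a) covers 0:a
3(a) covers 2:a
4(z) covers 1:b, 3:a
floor of heap: 0:a, 1:b
completions by unplaced set U, small U first (add the entries for U minus each lowest piece of U):
  |U|=1: {4}:1
  |U|=2: {1,4}:1  {3,4}:1
  |U|=3: {1,3,4}:2  {2,3,4}:1
  start at 0(a): 3
  start at 1(b): 1
sum over floor = 4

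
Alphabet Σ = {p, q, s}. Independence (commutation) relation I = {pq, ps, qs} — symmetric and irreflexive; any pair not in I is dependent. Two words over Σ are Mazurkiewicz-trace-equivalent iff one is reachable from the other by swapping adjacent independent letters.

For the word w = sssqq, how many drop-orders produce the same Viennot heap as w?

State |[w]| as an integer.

10

drop 0:s onto floor
drop 1:s onto {0:s}
drop 2:s onto {1:s}
drop 3:q onto floor
drop 4:q onto {3:q}
ground layer = {0:s, 3:q}
drop-orders for the pieces not yet dropped (sum over which currently-grounded one goes next):
  1 to go: {2} 1  {4} 1
  2 to go: {1,2} 1  {2,4} 2  {3,4} 1
  3 to go: {0,1,2} 1  {1,2,4} 3  {2,3,4} 3
  if 0:s drops first: 6 orders
  if 3:q drops first: 4 orders
heap linearizations: 10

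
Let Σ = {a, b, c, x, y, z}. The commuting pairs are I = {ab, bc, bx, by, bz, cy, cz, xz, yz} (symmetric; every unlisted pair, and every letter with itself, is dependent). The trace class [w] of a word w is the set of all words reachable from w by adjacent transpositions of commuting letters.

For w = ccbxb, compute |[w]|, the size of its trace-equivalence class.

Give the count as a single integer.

10

piece 0:c — minimal
piece 1:c rests on {0:c}
piece 2:b — minimal
piece 3:x rests on {1:c}
piece 4:b rests on {2:b}
minimal pieces: {0:c, 2:b}
ways to finish when only these pieces remain (= sum over removing one remaining piece with nothing left below it):
  1 left: {3}→1  {4}→1
  2 left: {1,3}→1  {2,4}→1  {3,4}→2
  3 left: {0,1,3}→1  {1,3,4}→3  {2,3,4}→3
  placing 0:c first → 6 extensions
  placing 2:b first → 4 extensions
total linear extensions = 10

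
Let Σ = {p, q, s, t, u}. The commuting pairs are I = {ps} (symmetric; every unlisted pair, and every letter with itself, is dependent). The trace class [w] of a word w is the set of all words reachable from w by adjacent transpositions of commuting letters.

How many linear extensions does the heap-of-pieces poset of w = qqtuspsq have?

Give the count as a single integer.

3

piece 0:q — minimal
piece 1:q rests on {0:q}
piece 2:t rests on {1:q}
piece 3:u rests on {2:t}
piece 4:s rests on {3:u}
piece 5:p rests on {3:u}
piece 6:s rests on {4:s}
piece 7:q rests on {5:p, 6:s}
minimal pieces: {0:q}
ways to finish when only these pieces remain (= sum over removing one remaining piece with nothing left below it):
  1 left: {7}→1
  2 left: {5,7}→1  {6,7}→1
  3 left: {4,6,7}→1  {5,6,7}→2
  4 left: {4,5,6,7}→3
  5 left: {3,4,5,6,7}→3
  6 left: {2,3,4,5,6,7}→3
  placing 0:q first → 3 extensions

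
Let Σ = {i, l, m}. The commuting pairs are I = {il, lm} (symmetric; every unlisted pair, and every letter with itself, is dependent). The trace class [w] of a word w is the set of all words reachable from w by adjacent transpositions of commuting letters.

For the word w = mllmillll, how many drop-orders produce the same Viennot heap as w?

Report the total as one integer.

0(m) covers ∅
1(l) covers ∅
2(l) covers 1:l
3(m) covers 0:m
4(i) covers 3:m
5(l) covers 2:l
6(l) covers 5:l
7(l) covers 6:l
8(l) covers 7:l
floor of heap: 0:m, 1:l
completions by unplaced set U, small U first (add the entries for U minus each lowest piece of U):
  |U|=1: {4}:1  {8}:1
  |U|=2: {3,4}:1  {4,8}:2  {7,8}:1
  |U|=3: {0,3,4}:1  {3,4,8}:3  {4,7,8}:3  {6,7,8}:1
  |U|=4: {0,3,4,8}:4  {3,4,7,8}:6  {4,6,7,8}:4  {5,6,7,8}:1
  |U|=5: {0,3,4,7,8}:10  {2,5,6,7,8}:1  {3,4,6,7,8}:10  {4,5,6,7,8}:5
  |U|=6: {0,3,4,6,7,8}:20  {1,2,5,6,7,8}:1  {2,4,5,6,7,8}:6  {3,4,5,6,7,8}:15
  |U|=7: {0,3,4,5,6,7,8}:35  {1,2,4,5,6,7,8}:7  {2,3,4,5,6,7,8}:21
  start at 0(m): 28
  start at 1(l): 56
sum over floor = 84

84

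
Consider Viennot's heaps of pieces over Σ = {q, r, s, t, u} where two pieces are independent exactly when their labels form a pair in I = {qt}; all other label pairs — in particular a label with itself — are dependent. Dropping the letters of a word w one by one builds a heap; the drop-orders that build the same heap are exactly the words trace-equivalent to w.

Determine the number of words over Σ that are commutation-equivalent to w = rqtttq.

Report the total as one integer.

10

piece 0:r — minimal
piece 1:q rests on {0:r}
piece 2:t rests on {0:r}
piece 3:t rests on {2:t}
piece 4:t rests on {3:t}
piece 5:q rests on {1:q}
minimal pieces: {0:r}
ways to finish when only these pieces remain (= sum over removing one remaining piece with nothing left below it):
  1 left: {4}→1  {5}→1
  2 left: {1,5}→1  {3,4}→1  {4,5}→2
  3 left: {1,4,5}→3  {2,3,4}→1  {3,4,5}→3
  4 left: {1,3,4,5}→6  {2,3,4,5}→4
  placing 0:r first → 10 extensions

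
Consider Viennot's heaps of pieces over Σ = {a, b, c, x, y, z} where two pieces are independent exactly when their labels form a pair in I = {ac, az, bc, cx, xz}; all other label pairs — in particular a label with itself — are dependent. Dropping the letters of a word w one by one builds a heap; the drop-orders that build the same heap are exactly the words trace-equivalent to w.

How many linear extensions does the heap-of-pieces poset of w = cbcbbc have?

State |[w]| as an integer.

0(c) covers ∅
1(b) covers ∅
2(c) covers 0:c
3(b) covers 1:b
4(b) covers 3:b
5(c) covers 2:c
floor of heap: 0:c, 1:b
completions by unplaced set U, small U first (add the entries for U minus each lowest piece of U):
  |U|=1: {4}:1  {5}:1
  |U|=2: {2,5}:1  {3,4}:1  {4,5}:2
  |U|=3: {0,2,5}:1  {1,3,4}:1  {2,4,5}:3  {3,4,5}:3
  |U|=4: {0,2,4,5}:4  {1,3,4,5}:4  {2,3,4,5}:6
  start at 0(c): 10
  start at 1(b): 10
sum over floor = 20

20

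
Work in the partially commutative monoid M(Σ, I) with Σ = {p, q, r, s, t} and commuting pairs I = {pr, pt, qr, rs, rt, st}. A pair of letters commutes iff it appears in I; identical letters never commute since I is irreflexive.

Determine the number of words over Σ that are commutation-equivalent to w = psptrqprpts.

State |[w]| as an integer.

880

piece 0:p — minimal
piece 1:s rests on {0:p}
piece 2:p rests on {1:s}
piece 3:t — minimal
piece 4:r — minimal
piece 5:q rests on {2:p, 3:t}
piece 6:p rests on {5:q}
piece 7:r rests on {4:r}
piece 8:p rests on {6:p}
piece 9:t rests on {5:q}
piece 10:s rests on {8:p}
minimal pieces: {0:p, 3:t, 4:r}
ways to finish when only these pieces remain (= sum over removing one remaining piece with nothing left below it):
  1 left: {7}→1  {9}→1  {10}→1
  2 left: {4,7}→1  {7,9}→2  {7,10}→2  {8,10}→1  {9,10}→2
  3 left: {4,7,9}→3  {4,7,10}→3  {6,8,10}→1  {7,8,10}→3  {7,9,10}→6  {8,9,10}→3
  4 left: {4,7,8,10}→6  {4,7,9,10}→12  {6,7,8,10}→4  {6,8,9,10}→4  {7,8,9,10}→12
  5 left: {4,6,7,8,10}→10  {4,7,8,9,10}→30  {5,6,8,9,10}→4  {6,7,8,9,10}→20
  6 left: {2,5,6,8,9,10}→4  {3,5,6,8,9,10}→4  {4,6,7,8,9,10}→60  {5,6,7,8,9,10}→24
  7 left: {1,2,5,6,8,9,10}→4  {2,3,5,6,8,9,10}→8  {2,5,6,7,8,9,10}→28  {3,5,6,7,8,9,10}→28  {4,5,6,7,8,9,10}→84
  8 left: {0,1,2,5,6,8,9,10}→4  {1,2,3,5,6,8,9,10}→12  {1,2,5,6,7,8,9,10}→32  {2,3,5,6,7,8,9,10}→64  {2,4,5,6,7,8,9,10}→112  {3,4,5,6,7,8,9,10}→112
  9 left: {0,1,2,3,5,6,8,9,10}→16  {0,1,2,5,6,7,8,9,10}→36  {1,2,3,5,6,7,8,9,10}→108  {1,2,4,5,6,7,8,9,10}→144  {2,3,4,5,6,7,8,9,10}→288
  placing 0:p first → 540 extensions
  placing 3:t first → 180 extensions
  placing 4:r first → 160 extensions
total linear extensions = 880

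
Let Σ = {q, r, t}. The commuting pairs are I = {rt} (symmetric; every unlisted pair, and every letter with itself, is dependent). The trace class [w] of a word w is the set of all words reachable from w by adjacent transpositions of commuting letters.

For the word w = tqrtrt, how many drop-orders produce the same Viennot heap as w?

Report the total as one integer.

#0=t has no predecessor
#1=q depends on [0:t]
#2=r depends on [1:q]
#3=t depends on [1:q]
#4=r depends on [2:r]
#5=t depends on [3:t]
sources: [0:t]
N(rest) = Σ N(rest − s) over sources s of rest; N(one piece) = 1:
  size 1 → [4]=1  [5]=1
  size 2 → [2,4]=1  [3,5]=1  [4,5]=2
  size 3 → [2,4,5]=3  [3,4,5]=3
  size 4 → [2,3,4,5]=6
  first=0(t) contributes 6

6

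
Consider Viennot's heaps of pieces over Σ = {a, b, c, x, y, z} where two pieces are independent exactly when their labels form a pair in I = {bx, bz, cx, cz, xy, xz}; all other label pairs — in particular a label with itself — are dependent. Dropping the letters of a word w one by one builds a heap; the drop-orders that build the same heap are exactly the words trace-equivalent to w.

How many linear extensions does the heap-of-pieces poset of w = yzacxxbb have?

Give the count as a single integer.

0(y) covers ∅
1(z) covers 0:y
2(a) covers 1:z
3(c) covers 2:a
4(x) covers 2:a
5(x) covers 4:x
6(b) covers 3:c
7(b) covers 6:b
floor of heap: 0:y
completions by unplaced set U, small U first (add the entries for U minus each lowest piece of U):
  |U|=1: {5}:1  {7}:1
  |U|=2: {4,5}:1  {5,7}:2  {6,7}:1
  |U|=3: {3,6,7}:1  {4,5,7}:3  {5,6,7}:3
  |U|=4: {3,5,6,7}:4  {4,5,6,7}:6
  |U|=5: {3,4,5,6,7}:10
  |U|=6: {2,3,4,5,6,7}:10
  start at 0(y): 10

10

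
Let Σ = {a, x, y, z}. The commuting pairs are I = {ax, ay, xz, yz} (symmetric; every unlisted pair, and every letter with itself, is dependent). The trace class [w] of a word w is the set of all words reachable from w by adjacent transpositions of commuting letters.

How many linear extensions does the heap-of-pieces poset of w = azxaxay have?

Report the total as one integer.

35

piece 0:a — minimal
piece 1:z rests on {0:a}
piece 2:x — minimal
piece 3:a rests on {1:z}
piece 4:x rests on {2:x}
piece 5:a rests on {3:a}
piece 6:y rests on {4:x}
minimal pieces: {0:a, 2:x}
ways to finish when only these pieces remain (= sum over removing one remaining piece with nothing left below it):
  1 left: {5}→1  {6}→1
  2 left: {3,5}→1  {4,6}→1  {5,6}→2
  3 left: {1,3,5}→1  {2,4,6}→1  {3,5,6}→3  {4,5,6}→3
  4 left: {0,1,3,5}→1  {1,3,5,6}→4  {2,4,5,6}→4  {3,4,5,6}→6
  5 left: {0,1,3,5,6}→5  {1,3,4,5,6}→10  {2,3,4,5,6}→10
  placing 0:a first → 20 extensions
  placing 2:x first → 15 extensions
total linear extensions = 35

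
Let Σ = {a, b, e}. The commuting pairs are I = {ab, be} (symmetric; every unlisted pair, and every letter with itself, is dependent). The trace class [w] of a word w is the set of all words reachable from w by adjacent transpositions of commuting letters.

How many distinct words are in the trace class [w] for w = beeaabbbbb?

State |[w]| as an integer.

210

#0=b has no predecessor
#1=e has no predecessor
#2=e depends on [1:e]
#3=a depends on [2:e]
#4=a depends on [3:a]
#5=b depends on [0:b]
#6=b depends on [5:b]
#7=b depends on [6:b]
#8=b depends on [7:b]
#9=b depends on [8:b]
sources: [0:b, 1:e]
N(rest) = Σ N(rest − s) over sources s of rest; N(one piece) = 1:
  size 1 → [4]=1  [9]=1
  size 2 → [3,4]=1  [4,9]=2  [8,9]=1
  size 3 → [2,3,4]=1  [3,4,9]=3  [4,8,9]=3  [7,8,9]=1
  size 4 → [1,2,3,4]=1  [2,3,4,9]=4  [3,4,8,9]=6  [4,7,8,9]=4  [6,7,8,9]=1
  size 5 → [1,2,3,4,9]=5  [2,3,4,8,9]=10  [3,4,7,8,9]=10  [4,6,7,8,9]=5  [5,6,7,8,9]=1
  size 6 → [0,5,6,7,8,9]=1  [1,2,3,4,8,9]=15  [2,3,4,7,8,9]=20  [3,4,6,7,8,9]=15  [4,5,6,7,8,9]=6
  size 7 → [0,4,5,6,7,8,9]=7  [1,2,3,4,7,8,9]=35  [2,3,4,6,7,8,9]=35  [3,4,5,6,7,8,9]=21
  size 8 → [0,3,4,5,6,7,8,9]=28  [1,2,3,4,6,7,8,9]=70  [2,3,4,5,6,7,8,9]=56
  first=0(b) contributes 126
  first=1(e) contributes 84
|[w]| = 210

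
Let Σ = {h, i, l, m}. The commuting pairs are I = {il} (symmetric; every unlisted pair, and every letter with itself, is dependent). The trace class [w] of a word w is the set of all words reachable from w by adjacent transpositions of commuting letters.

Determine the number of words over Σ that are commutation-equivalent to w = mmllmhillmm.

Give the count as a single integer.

drop 0:m onto floor
drop 1:m onto {0:m}
drop 2:l onto {1:m}
drop 3:l onto {2:l}
drop 4:m onto {3:l}
drop 5:h onto {4:m}
drop 6:i onto {5:h}
drop 7:l onto {5:h}
drop 8:l onto {7:l}
drop 9:m onto {6:i, 8:l}
drop 10:m onto {9:m}
ground layer = {0:m}
drop-orders for the pieces not yet dropped (sum over which currently-grounded one goes next):
  1 to go: {10} 1
  2 to go: {9,10} 1
  3 to go: {6,9,10} 1  {8,9,10} 1
  4 to go: {6,8,9,10} 2  {7,8,9,10} 1
  5 to go: {6,7,8,9,10} 3
  6 to go: {5,6,7,8,9,10} 3
  7 to go: {4,5,6,7,8,9,10} 3
  8 to go: {3,4,5,6,7,8,9,10} 3
  9 to go: {2,3,4,5,6,7,8,9,10} 3
  if 0:m drops first: 3 orders

3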